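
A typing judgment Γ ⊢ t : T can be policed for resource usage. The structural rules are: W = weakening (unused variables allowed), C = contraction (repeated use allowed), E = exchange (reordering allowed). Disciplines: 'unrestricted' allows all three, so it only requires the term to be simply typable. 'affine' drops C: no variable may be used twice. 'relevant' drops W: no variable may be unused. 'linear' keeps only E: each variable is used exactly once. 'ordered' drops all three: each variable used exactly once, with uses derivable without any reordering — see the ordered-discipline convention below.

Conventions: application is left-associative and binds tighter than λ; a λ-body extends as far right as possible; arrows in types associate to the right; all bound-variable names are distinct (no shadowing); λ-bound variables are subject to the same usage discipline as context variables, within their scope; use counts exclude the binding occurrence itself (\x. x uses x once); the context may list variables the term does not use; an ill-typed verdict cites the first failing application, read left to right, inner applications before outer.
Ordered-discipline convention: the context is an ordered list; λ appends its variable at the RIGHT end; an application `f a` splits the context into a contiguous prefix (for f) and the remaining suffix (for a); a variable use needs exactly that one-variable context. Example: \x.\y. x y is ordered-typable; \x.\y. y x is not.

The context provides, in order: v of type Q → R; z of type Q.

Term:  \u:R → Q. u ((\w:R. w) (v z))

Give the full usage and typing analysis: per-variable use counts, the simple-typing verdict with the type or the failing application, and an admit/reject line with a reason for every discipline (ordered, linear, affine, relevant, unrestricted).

variable uses: v: 1, z: 1, u (λ-bound): 1, w (λ-bound): 1
uses in reading order: u, w, v, z
typing: the term checks, with type (R → Q) → Q
ordered ✗ (use order u, w, v, z needs exchange)
linear ✓ (each of v, z, u, w used exactly once)
affine ✓ (none of v, z, u, w used more than once)
relevant ✓ (v, z, u, w: all used, weakening unneeded)
unrestricted ✓ (type-checks ((R → Q) → Q) and nothing is barred)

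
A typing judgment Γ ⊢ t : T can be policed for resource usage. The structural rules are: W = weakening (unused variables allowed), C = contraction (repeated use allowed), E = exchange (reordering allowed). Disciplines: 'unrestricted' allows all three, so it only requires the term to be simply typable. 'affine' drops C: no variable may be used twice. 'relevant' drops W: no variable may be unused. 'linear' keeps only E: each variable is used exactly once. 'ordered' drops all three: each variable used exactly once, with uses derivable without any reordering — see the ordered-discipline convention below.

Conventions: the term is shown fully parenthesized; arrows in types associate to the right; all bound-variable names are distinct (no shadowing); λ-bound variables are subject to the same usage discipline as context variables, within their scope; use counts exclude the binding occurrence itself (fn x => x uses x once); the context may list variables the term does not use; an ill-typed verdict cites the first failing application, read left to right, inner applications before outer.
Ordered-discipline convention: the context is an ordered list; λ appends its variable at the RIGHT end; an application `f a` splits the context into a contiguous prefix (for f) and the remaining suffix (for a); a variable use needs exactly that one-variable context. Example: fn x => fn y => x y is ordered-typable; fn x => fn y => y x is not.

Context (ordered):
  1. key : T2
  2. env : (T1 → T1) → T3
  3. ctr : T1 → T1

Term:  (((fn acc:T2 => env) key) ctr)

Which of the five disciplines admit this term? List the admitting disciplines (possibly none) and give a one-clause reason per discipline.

admitting disciplines: affine, unrestricted
use counts: key: 1; env: 1; ctr: 1; acc (bound): 0
uses in reading order: env, key, ctr
typing: the term checks, with type T3
ordered: ✗ — acc left unused
linear: ✗ — acc left unused
affine: ✓ — none of key, env, ctr, acc used more than once
relevant: ✗ — acc left unused
unrestricted: ✓ — well-typed at T3; no restrictions here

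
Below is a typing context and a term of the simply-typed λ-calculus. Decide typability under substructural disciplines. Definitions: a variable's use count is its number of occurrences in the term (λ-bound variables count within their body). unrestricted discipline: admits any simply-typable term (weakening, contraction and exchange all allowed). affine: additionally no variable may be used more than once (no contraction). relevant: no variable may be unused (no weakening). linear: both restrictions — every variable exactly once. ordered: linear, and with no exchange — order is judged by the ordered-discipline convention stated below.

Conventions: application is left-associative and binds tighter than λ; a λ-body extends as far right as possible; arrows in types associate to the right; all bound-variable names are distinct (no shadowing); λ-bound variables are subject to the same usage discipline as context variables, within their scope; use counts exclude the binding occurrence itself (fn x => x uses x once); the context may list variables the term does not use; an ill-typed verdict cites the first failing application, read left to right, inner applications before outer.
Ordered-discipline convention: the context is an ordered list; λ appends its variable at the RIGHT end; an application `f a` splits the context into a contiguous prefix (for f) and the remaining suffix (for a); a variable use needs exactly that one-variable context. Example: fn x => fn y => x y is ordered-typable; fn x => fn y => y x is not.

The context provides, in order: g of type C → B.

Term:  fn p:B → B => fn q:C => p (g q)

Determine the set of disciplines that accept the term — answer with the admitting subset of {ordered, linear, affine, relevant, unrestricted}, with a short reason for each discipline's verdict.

admitted in: linear, affine, relevant, unrestricted
variable uses: g ×1, p [bound] ×1, q [bound] ×1
left-to-right use order: p, g, q
typing: well-typed at (B → B) → C → B
ordered: ✗, no ordered split (uses run p, g, q)
linear: ✓, g, p, q: one use apiece
affine: ✓, no duplicate uses among g, p, q
relevant: ✓, every one of g, p, q appears
unrestricted: ✓, well-typed at (B → B) → C → B; no restrictions here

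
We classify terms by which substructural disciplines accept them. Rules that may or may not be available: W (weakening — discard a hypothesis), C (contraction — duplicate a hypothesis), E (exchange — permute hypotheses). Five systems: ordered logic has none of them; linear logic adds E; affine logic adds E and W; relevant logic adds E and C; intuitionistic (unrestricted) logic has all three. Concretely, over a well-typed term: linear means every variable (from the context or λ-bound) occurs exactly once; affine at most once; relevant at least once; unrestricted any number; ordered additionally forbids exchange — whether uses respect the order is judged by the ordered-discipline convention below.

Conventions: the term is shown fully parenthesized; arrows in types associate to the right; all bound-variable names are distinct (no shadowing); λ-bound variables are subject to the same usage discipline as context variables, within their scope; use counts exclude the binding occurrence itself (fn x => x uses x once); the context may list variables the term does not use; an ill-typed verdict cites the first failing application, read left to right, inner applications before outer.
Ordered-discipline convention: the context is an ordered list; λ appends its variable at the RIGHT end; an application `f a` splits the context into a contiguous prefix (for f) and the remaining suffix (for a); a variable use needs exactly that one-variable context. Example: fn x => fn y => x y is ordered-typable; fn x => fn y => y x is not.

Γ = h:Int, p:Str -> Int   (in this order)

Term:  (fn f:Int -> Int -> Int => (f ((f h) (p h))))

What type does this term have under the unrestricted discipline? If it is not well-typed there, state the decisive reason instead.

not well-typed under unrestricted — the type mismatch rejects it
use counts: h ×2, p ×1, f (λ-bound) ×2
order of uses: f, f, h, p, h
typing: ill-typed: an application expects Str but receives Int
summary: ordered ✗, linear ✗, affine ✗, relevant ✗, unrestricted ✗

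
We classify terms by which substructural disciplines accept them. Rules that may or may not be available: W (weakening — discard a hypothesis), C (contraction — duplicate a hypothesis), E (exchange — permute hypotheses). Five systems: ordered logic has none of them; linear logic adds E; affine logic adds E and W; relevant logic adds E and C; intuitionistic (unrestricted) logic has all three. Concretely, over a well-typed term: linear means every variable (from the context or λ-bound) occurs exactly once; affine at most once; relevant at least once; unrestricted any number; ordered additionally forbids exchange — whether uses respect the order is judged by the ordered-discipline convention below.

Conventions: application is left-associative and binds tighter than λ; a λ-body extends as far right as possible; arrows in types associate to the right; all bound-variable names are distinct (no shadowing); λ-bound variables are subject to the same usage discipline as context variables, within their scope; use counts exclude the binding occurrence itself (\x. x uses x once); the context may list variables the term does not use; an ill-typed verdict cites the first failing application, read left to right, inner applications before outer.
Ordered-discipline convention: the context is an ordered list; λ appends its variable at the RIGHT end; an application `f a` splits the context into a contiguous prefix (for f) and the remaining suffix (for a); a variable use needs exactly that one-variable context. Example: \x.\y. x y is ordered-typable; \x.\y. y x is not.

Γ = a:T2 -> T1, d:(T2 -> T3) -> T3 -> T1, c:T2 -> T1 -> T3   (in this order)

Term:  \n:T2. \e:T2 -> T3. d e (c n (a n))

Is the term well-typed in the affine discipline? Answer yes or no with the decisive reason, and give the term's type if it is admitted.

no — uses contraction: n ×2
counts: a: 1×; d: 1×; c: 1×; n (bound): 2×; e (bound): 1×
left-to-right use order: d, e, c, n, a, n
typing: well-typed at T2 -> (T2 -> T3) -> T1
all disciplines: ordered ✗; linear ✗; affine ✗; relevant ✓; unrestricted ✓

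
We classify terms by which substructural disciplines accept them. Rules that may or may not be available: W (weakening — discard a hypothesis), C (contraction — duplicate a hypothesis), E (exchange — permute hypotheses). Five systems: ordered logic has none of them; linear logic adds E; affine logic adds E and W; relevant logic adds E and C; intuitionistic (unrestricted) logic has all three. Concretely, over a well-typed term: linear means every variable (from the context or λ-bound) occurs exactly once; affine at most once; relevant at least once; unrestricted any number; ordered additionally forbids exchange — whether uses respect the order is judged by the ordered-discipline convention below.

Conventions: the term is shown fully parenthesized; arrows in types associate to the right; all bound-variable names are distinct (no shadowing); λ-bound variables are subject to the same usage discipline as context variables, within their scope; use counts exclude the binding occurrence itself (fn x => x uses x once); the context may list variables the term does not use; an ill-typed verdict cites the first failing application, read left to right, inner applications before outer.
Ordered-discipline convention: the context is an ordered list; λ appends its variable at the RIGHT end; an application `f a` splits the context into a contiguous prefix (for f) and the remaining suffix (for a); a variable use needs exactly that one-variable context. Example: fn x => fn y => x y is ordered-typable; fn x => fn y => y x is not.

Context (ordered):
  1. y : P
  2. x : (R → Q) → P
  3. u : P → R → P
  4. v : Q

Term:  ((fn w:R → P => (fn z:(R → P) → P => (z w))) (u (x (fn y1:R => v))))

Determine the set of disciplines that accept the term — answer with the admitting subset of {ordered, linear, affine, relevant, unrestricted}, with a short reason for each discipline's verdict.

admitted in: affine, unrestricted
variable uses: y: 0, x: 1, u: 1, v: 1, w (λ-bound): 1, z (λ-bound): 1, y1 (λ-bound): 0
left-to-right use order: z, w, u, x, v
typing: well-typed — term : ((R → P) → P) → P
ordered ✗ (y, y1 never used (weakening))
linear ✗ (y, y1 never used (weakening))
affine ✓ (at most one use each (y, x, u, v, w, z, y1))
relevant ✗ (y, y1 never used (weakening))
unrestricted ✓ (type-checks (((R → P) → P) → P) and nothing is barred)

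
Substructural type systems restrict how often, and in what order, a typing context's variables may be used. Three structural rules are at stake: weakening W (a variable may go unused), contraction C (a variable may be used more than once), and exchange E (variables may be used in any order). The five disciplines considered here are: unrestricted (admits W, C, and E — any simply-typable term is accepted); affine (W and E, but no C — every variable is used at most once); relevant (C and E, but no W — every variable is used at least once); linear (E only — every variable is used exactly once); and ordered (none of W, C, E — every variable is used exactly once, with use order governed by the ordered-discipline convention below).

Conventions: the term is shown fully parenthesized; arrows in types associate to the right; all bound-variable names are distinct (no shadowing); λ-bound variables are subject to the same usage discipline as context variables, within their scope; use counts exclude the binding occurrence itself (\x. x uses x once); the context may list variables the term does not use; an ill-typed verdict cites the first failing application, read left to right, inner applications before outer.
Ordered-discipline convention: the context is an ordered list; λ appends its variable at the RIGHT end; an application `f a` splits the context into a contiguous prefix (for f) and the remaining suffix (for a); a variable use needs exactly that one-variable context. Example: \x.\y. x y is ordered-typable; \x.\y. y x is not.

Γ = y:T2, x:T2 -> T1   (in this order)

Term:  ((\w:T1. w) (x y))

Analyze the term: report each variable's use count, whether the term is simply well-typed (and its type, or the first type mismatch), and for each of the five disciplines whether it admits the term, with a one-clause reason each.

use counts: y: 1×; x: 1×; w (bound): 1×
uses in reading order: w, x, y
typing: well-typed — term : T1
ordered: ✗ — needs exchange: uses follow w, x, y
linear: ✓ — y, x, w: one use apiece
affine: ✓ — no duplicate uses among y, x, w
relevant: ✓ — none of y, x, w goes unused
unrestricted: ✓ — simply typable at T1; W, C, E all held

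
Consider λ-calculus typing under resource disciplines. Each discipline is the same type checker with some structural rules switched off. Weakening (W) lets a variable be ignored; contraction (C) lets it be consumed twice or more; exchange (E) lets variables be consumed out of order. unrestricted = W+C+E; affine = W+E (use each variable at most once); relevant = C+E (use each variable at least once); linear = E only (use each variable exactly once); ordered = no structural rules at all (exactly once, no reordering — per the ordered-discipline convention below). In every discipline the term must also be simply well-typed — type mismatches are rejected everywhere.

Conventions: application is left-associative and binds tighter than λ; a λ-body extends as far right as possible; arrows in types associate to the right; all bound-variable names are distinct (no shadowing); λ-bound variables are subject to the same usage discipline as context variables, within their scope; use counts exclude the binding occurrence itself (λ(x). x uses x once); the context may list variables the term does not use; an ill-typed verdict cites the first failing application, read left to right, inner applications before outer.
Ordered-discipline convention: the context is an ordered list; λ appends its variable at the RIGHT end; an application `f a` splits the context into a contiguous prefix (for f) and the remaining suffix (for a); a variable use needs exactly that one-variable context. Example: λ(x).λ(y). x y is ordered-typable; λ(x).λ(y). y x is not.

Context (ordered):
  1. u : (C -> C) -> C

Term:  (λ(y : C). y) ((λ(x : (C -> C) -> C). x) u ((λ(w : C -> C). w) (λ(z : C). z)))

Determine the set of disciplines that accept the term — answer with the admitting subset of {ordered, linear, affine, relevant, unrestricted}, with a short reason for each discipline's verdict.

admitted by: ordered, linear, affine, relevant, unrestricted
counts: u: 1×; y [bound]: 1×; x [bound]: 1×; w [bound]: 1×; z [bound]: 1×
uses in reading order: y, x, u, w, z
typing: well-typed at C
ordered ✓ (one use each (u, y, x, w, z); ordered split holds)
linear ✓ (u, y, x, w, z: one use apiece)
affine ✓ (u, y, x, w, z: no repeats, contraction unneeded)
relevant ✓ (every one of u, y, x, w, z appears)
unrestricted ✓ (simply typable at C; W, C, E all held)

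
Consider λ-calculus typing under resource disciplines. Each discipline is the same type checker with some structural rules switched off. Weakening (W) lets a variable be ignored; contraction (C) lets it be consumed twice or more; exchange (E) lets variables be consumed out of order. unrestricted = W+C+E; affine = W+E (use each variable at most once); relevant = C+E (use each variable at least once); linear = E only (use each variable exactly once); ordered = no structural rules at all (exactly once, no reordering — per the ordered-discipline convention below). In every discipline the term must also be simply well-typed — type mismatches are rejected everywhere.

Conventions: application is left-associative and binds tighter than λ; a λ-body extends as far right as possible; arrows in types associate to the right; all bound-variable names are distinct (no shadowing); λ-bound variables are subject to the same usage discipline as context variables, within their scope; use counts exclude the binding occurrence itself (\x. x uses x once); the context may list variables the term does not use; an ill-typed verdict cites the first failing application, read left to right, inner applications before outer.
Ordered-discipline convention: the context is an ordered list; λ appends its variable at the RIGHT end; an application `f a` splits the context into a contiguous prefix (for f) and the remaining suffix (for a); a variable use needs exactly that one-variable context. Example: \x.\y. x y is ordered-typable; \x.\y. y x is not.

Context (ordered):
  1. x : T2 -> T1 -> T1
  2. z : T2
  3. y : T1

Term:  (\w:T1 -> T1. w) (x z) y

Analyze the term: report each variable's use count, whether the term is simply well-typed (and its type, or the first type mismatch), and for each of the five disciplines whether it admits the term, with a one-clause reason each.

counts: x: 1×; z: 1×; y: 1×; w (λ-bound): 1×
use order (left to right): w, x, z, y
typing: ✓ — T1
ordered: ✓ — x, z, y, w once each; derivable with no W/C/E
linear: ✓ — exactly-once usage across x, z, y, w
affine: ✓ — at most one use each (x, z, y, w)
relevant: ✓ — x, z, y, w: all used, weakening unneeded
unrestricted: ✓ — simply typable at T1; W, C, E all held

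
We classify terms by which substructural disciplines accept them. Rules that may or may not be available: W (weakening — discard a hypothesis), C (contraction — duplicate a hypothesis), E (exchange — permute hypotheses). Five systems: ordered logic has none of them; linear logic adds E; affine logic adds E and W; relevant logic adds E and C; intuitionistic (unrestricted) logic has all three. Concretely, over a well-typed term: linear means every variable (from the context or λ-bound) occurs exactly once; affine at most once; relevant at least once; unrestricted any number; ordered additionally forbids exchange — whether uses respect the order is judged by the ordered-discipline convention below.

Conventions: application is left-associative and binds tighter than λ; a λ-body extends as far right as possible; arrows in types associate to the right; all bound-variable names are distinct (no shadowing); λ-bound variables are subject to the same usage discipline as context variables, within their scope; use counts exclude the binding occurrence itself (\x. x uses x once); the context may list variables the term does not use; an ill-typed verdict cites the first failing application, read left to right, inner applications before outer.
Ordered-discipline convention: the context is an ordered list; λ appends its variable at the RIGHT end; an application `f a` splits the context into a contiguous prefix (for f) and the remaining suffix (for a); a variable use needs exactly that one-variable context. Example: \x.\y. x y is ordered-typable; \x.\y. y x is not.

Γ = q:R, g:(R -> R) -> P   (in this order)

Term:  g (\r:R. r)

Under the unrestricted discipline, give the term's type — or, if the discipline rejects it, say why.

term : P
usage: q ×0; g ×1; r (λ-bound) ×1
uses in reading order: g, r
typing: the term checks, with type P
summary: ordered ✗, linear ✗, affine ✓, relevant ✗, unrestricted ✓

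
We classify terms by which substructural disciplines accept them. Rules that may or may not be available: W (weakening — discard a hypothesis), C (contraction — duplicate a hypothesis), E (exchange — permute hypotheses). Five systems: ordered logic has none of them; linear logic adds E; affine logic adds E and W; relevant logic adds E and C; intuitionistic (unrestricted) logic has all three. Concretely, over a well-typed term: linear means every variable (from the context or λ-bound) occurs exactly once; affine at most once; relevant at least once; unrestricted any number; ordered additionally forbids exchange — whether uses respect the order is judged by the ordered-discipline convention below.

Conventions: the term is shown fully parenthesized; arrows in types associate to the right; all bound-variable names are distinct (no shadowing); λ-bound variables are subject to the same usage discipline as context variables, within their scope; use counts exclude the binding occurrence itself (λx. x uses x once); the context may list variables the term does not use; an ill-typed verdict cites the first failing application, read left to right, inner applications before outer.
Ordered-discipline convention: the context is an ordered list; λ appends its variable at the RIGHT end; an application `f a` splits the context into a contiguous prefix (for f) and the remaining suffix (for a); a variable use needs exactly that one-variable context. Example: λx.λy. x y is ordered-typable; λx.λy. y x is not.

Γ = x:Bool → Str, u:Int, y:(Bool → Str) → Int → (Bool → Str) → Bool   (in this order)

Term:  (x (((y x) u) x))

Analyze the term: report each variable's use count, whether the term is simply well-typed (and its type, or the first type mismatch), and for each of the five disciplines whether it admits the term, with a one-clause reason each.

usage: x ×3, u ×1, y ×1
left-to-right use order: x, y, x, u, x
typing: well-typed — term : Str
ordered: ✗ — uses contraction: x ×3
linear: ✗ — uses contraction: x ×3
affine: ✗ — uses contraction: x ×3
relevant: ✓ — every one of x, u, y appears
unrestricted: ✓ — typability at Str is all that's needed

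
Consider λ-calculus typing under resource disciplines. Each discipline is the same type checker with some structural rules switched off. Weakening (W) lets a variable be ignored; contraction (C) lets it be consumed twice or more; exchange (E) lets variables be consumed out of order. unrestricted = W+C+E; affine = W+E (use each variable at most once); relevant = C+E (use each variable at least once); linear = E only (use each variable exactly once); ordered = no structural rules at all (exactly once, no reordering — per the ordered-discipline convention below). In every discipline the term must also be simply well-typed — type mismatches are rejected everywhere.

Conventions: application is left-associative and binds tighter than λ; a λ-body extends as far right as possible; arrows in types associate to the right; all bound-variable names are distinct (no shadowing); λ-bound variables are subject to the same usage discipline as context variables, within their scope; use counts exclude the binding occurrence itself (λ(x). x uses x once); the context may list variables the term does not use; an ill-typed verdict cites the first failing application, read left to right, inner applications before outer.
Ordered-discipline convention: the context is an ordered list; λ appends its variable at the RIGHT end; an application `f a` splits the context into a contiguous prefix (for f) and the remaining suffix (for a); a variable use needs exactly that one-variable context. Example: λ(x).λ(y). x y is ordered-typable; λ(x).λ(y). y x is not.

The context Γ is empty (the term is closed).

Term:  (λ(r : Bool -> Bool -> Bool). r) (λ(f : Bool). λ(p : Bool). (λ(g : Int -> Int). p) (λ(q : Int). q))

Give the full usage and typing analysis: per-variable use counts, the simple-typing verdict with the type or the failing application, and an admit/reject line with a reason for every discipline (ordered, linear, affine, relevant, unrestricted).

counts: r (bound)=1; f (bound)=0; p (bound)=1; g (bound)=0; q (bound)=1
left-to-right use order: r, p, q
typing: ✓ — Bool -> Bool -> Bool
ordered: ✗, f, g left unused
linear: ✗, f, g left unused
affine: ✓, no duplicate uses among r, f, p, g, q
relevant: ✗, f, g left unused
unrestricted: ✓, type-checks (Bool -> Bool -> Bool) and nothing is barred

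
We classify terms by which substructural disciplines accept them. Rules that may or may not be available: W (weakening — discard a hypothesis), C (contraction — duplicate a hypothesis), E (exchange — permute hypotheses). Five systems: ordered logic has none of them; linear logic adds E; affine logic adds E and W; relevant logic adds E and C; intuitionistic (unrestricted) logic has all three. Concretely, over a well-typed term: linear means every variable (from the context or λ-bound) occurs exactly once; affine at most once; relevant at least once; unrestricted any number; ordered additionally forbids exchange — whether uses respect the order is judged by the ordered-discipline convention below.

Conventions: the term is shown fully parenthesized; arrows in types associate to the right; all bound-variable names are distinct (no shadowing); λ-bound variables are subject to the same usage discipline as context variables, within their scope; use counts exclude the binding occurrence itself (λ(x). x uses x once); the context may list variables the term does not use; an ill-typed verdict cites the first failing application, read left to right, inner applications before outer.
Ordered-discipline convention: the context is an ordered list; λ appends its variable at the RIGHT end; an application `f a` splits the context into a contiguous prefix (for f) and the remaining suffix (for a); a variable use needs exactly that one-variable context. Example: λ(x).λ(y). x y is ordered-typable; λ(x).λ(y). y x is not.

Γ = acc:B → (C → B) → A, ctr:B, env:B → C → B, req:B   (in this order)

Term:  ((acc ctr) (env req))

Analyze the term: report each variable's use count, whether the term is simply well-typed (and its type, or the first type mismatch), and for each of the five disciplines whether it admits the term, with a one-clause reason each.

usage: acc=1, ctr=1, env=1, req=1
order of uses: acc, ctr, env, req
typing: ✓ — A
ordered: ✓, single-use (acc, ctr, env, req), ordered derivation ok
linear: ✓, exactly-once usage across acc, ctr, env, req
affine: ✓, none of acc, ctr, env, req used more than once
relevant: ✓, none of acc, ctr, env, req goes unused
unrestricted: ✓, type-checks (A) and nothing is barred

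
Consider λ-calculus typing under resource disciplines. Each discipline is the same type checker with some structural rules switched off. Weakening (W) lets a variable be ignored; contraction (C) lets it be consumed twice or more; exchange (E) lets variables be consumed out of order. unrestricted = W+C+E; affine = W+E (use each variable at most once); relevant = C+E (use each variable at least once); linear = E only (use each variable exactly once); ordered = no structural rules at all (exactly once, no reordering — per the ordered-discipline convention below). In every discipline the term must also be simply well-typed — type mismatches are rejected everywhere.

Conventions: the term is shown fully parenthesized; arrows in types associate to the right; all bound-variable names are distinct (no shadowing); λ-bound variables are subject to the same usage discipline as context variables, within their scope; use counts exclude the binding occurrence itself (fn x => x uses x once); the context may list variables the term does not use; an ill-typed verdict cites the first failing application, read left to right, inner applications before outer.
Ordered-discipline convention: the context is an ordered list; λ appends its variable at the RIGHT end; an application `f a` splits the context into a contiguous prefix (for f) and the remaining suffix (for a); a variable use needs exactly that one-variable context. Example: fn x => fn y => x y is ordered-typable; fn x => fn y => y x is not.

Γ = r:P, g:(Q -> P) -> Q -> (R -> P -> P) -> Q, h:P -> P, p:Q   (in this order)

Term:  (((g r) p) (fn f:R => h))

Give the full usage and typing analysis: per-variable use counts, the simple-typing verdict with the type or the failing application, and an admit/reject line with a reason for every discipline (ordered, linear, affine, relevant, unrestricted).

use counts: r ×1; g ×1; h ×1; p ×1; f [bound] ×0
order of uses: g, r, p, h
typing: ill-typed: argument of type P where Q -> P is required
ordered ✗ (a type mismatch blocks all five)
linear ✗ (the type mismatch rejects it)
affine ✗ (not simply typable)
relevant ✗ (fails simple typing)
unrestricted ✗ (a type mismatch blocks all five)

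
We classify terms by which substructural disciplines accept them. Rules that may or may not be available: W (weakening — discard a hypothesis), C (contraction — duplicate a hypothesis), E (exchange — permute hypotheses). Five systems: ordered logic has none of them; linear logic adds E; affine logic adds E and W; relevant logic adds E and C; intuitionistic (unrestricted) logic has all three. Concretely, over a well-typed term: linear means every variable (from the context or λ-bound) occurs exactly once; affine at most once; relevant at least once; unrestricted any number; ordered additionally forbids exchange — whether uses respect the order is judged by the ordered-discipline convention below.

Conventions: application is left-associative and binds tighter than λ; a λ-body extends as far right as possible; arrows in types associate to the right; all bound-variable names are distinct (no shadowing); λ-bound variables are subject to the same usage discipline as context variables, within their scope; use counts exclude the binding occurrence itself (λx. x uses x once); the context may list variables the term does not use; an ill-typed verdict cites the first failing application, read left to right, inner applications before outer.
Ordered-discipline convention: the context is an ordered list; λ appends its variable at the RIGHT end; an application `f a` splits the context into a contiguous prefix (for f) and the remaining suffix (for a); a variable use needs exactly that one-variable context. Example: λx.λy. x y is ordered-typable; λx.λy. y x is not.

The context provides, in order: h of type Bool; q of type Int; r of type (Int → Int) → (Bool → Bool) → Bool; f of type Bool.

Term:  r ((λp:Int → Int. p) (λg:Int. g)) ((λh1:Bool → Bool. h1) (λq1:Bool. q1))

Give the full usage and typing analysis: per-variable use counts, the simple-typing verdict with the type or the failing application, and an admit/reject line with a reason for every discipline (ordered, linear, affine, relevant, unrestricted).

use counts: h: 0×; q: 0×; r: 1×; f: 0×; p (bound): 1×; g (bound): 1×; h1 (bound): 1×; q1 (bound): 1×
uses in reading order: r, p, g, h1, q1
typing: the term checks, with type Bool
ordered: ✗ — h, q, f left unused
linear: ✗ — h, q, f left unused
affine: ✓ — h, q, r, f, p, g, h1, q1: no repeats, contraction unneeded
relevant: ✗ — h, q, f left unused
unrestricted: ✓ — type-checks (Bool) and nothing is barred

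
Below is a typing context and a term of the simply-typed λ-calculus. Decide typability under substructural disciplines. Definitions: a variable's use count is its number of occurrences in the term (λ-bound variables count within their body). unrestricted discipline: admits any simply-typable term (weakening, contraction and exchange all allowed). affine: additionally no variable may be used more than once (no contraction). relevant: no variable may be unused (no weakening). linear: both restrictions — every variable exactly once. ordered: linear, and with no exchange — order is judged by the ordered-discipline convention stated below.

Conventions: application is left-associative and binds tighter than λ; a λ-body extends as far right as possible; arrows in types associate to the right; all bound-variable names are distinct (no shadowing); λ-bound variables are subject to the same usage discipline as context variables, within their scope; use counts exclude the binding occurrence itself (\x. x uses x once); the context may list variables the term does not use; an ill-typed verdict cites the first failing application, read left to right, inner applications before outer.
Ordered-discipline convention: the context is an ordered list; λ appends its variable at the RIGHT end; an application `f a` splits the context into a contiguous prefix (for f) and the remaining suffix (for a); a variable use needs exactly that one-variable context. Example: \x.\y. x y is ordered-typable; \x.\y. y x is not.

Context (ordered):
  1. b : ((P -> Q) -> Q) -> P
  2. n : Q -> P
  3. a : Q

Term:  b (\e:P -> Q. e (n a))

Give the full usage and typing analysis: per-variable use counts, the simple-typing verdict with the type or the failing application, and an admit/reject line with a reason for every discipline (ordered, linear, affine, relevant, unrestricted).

use counts: b=1; n=1; a=1; e [bound]=1
order of uses: b, e, n, a
typing: ✓ — P
ordered: ✗, needs exchange: uses follow b, e, n, a
linear: ✓, each of b, n, a, e used exactly once
affine: ✓, none of b, n, a, e used more than once
relevant: ✓, at least one use each (b, n, a, e)
unrestricted: ✓, type-checks (P) and nothing is barred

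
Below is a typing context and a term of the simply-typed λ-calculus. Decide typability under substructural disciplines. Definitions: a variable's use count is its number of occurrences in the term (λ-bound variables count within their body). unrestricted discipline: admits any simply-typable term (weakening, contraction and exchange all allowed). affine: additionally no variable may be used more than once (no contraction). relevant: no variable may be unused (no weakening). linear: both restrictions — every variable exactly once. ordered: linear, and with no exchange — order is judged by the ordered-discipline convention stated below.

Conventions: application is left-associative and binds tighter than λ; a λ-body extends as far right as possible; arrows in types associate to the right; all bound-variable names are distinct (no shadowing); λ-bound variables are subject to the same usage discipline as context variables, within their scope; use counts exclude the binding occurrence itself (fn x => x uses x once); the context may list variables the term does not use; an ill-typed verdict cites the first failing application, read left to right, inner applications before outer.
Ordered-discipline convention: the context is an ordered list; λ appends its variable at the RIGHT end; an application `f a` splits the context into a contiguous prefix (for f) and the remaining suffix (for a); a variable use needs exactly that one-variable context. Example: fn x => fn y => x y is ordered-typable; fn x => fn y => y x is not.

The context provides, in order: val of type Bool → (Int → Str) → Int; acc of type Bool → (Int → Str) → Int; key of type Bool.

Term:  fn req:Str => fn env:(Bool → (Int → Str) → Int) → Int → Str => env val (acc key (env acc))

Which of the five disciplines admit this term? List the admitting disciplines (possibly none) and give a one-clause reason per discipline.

accepted by: unrestricted
use counts: val ×1; acc ×2; key ×1; req [bound] ×0; env [bound] ×2
left-to-right use order: env, val, acc, key, env, acc
typing: well-typed at Str → ((Bool → (Int → Str) → Int) → Int → Str) → Str
ordered: ✗, uses contraction: acc ×2, env ×2; needs weakening: req unused
linear: ✗, uses contraction: acc ×2, env ×2; needs weakening: req unused
affine: ✗, uses contraction: acc ×2, env ×2
relevant: ✗, needs weakening: req unused
unrestricted: ✓, type-checks (Str → ((Bool → (Int → Str) → Int) → Int → Str) → Str) and nothing is barred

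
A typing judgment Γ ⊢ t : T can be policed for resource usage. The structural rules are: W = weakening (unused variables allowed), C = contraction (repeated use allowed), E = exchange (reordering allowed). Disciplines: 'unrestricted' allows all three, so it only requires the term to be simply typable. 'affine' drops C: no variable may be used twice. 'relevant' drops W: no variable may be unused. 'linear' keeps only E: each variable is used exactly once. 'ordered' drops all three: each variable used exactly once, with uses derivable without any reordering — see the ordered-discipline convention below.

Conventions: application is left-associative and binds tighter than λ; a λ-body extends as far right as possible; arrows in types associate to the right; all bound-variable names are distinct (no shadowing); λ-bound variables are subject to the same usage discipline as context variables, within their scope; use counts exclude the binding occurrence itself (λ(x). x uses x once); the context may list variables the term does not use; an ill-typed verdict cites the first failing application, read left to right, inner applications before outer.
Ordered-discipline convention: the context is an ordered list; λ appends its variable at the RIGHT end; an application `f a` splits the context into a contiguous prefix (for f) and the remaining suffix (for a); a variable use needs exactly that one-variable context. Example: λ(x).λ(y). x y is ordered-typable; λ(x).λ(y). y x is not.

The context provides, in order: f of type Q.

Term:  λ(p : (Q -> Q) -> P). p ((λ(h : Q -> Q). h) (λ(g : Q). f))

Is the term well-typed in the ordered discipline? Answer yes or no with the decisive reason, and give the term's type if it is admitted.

no — unused: g — weakening required
variable uses: f: 1; p (bound): 1; h (bound): 1; g (bound): 0
order of uses: p, h, f
typing: well-typed — term : ((Q -> Q) -> P) -> P
all disciplines: ordered ✗ · linear ✗ · affine ✓ · relevant ✗ · unrestricted ✓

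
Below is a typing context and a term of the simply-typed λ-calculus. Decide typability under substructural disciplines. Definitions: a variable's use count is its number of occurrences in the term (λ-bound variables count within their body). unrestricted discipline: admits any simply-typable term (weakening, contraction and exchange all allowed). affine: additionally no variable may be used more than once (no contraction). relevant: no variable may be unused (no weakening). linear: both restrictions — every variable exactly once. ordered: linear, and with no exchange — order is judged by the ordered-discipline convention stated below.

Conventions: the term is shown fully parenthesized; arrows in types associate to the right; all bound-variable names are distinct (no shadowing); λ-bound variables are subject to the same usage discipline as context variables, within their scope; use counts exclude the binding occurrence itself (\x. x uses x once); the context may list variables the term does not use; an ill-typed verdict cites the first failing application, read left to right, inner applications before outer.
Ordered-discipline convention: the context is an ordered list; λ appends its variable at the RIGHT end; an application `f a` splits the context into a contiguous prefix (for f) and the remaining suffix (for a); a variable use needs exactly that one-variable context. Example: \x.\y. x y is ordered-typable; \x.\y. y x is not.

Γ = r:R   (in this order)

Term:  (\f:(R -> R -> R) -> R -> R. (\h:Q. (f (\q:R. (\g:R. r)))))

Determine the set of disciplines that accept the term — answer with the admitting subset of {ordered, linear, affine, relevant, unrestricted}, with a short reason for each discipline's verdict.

admitted in: affine, unrestricted
use counts: r: 1×; f [bound]: 1×; h [bound]: 0×; q [bound]: 0×; g [bound]: 0×
order of uses: f, r
typing: well-typed at ((R -> R -> R) -> R -> R) -> Q -> R -> R
ordered ✗ (unused: h, q, g — weakening required)
linear ✗ (unused: h, q, g — weakening required)
affine ✓ (r, f, h, q, g: no repeats, contraction unneeded)
relevant ✗ (unused: h, q, g — weakening required)
unrestricted ✓ (well-typed at ((R -> R -> R) -> R -> R) -> Q -> R -> R; no restrictions here)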